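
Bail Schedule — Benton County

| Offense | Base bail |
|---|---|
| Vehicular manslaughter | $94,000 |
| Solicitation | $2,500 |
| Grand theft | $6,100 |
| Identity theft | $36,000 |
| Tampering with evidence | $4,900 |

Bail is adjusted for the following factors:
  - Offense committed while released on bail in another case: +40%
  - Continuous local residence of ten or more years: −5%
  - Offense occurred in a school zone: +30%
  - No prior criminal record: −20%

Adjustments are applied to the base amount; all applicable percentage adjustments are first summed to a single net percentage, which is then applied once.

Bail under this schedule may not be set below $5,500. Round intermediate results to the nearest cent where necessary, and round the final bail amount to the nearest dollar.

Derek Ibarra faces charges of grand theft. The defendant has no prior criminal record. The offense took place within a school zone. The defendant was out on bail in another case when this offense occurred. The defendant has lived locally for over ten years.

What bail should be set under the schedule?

Base amounts from the schedule: grand theft $6,100.
Single charge. Combined base = $6,100.
Net percentage adjustment: +40% −5% +30% −20% = +45%. $6,100 × 1.45 = $8,845.
$8,845 is at or above the $5,500 minimum.

$8,845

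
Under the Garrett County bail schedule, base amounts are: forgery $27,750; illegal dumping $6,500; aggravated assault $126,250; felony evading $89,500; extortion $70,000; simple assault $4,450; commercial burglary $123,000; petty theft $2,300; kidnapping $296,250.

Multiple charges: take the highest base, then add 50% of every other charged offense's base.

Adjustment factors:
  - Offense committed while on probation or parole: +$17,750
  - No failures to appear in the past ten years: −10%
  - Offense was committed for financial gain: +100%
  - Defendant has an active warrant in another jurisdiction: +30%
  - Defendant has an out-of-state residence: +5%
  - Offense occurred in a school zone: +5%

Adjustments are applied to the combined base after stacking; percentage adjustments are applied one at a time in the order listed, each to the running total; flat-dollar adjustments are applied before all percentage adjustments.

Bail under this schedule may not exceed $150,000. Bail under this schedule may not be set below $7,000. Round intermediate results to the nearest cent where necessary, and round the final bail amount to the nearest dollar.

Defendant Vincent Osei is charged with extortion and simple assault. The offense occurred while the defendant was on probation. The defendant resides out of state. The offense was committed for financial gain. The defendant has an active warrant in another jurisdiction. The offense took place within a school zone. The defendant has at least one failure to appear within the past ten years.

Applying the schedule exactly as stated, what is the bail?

$150,000

Base amounts from the schedule: extortion $70,000; simple assault $4,450.
Stacking rule: highest base plus 50% of each additional charge. Highest is extortion at $70,000. Additional: $4,450 × 50% = $2,225. Combined base = $70,000 + $2,225 = $72,225.
Offense committed while on probation or parole (+$17,750 flat): $72,225 + $17,750 = $89,975.
Offense was committed for financial gain (+100%): $89,975 × 2 = $179,950.
Defendant has an active warrant in another jurisdiction (+30%): $179,950 × 1.3 = $233,935.
Defendant has an out-of-state residence (+5%): $233,935 × 1.05 = $245,631.75.
Offense occurred in a school zone (+5%): $245,631.75 × 1.05 = $257,913.34.
Result $257,913.34 exceeds the maximum of $150,000; bail is capped at $150,000.
$150,000 is at or above the $7,000 minimum.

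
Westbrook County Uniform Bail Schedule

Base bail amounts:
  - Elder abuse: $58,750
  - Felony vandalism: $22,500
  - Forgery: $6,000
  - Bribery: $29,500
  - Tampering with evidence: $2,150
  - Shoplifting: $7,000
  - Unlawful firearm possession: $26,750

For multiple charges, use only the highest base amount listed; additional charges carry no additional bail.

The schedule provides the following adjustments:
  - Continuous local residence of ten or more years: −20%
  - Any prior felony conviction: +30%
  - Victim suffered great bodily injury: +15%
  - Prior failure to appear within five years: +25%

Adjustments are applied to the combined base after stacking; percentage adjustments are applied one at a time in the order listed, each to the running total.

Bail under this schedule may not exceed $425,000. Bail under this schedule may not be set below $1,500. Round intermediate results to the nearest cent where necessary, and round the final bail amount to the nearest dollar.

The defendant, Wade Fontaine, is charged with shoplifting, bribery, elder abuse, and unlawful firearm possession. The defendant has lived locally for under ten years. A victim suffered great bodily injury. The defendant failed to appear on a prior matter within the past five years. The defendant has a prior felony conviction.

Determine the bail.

Base amounts from the schedule: shoplifting $7,000; bribery $29,500; elder abuse $58,750; unlawful firearm possession $26,750.
Stacking rule: use the highest base only. Highest is elder abuse at $58,750. Combined base = $58,750.
Any prior felony conviction (+30%): $58,750 × 1.3 = $76,375.
Victim suffered great bodily injury (+15%): $76,375 × 1.15 = $87,831.25.
Prior failure to appear within five years (+25%): $87,831.25 × 1.25 = $109,789.06.
$109,789.06 is within the $425,000 maximum.
$109,789.06 is at or above the $1,500 minimum.
Rounded to the nearest dollar: $109,789.

$109,789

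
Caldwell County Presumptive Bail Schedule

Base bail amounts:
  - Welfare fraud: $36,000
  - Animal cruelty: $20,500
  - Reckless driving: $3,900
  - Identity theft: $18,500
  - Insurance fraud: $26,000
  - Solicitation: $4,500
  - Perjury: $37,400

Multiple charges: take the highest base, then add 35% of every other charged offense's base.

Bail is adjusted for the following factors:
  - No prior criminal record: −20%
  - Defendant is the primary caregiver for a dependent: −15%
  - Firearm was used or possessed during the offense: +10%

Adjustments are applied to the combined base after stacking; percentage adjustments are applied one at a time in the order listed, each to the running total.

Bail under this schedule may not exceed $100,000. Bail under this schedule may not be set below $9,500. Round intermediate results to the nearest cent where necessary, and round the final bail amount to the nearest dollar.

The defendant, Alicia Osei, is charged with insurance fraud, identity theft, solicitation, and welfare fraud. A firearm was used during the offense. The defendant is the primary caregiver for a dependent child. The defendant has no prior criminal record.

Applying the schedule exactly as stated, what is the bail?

$39,756

Base amounts from the schedule: insurance fraud $26,000; identity theft $18,500; solicitation $4,500; welfare fraud $36,000.
Stacking rule: highest base plus 35% of each additional charge. Highest is welfare fraud at $36,000. Additional: $26,000 × 35% = $9,100; $18,500 × 35% = $6,475; $4,500 × 35% = $1,575. Combined base = $36,000 + $17,150 = $53,150.
No prior criminal record (−20%): $53,150 × 0.8 = $42,520.
Defendant is the primary caregiver for a dependent (−15%): $42,520 × 0.85 = $36,142.
Firearm was used or possessed during the offense (+10%): $36,142 × 1.1 = $39,756.20.
$39,756.20 is within the $100,000 maximum.
$39,756.20 is at or above the $9,500 minimum.
Rounded to the nearest dollar: $39,756.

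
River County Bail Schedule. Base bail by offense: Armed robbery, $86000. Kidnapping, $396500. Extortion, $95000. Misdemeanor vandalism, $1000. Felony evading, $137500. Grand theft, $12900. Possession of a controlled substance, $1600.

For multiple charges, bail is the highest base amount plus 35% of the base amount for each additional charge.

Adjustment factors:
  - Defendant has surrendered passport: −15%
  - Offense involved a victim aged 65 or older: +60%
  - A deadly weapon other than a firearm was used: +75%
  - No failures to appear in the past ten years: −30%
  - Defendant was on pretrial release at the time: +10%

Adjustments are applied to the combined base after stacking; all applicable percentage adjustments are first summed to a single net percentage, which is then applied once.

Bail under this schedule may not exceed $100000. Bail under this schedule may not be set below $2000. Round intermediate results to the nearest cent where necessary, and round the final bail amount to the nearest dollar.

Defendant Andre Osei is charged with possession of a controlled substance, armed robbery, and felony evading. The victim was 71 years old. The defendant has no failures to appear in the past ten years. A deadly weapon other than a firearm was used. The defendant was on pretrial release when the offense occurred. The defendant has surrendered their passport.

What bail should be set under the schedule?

$100000

Base amounts from the schedule: possession of a controlled substance $1600; armed robbery $86000; felony evading $137500.
Stacking rule: highest base plus 35% of each additional charge. Highest is felony evading at $137500. Additional: $1600 × 35% = $560; $86000 × 35% = $30100. Combined base = $137500 + $30660 = $168160.
Net percentage adjustment: −15% +60% +75% −30% +10% = +100%. $168160 × 2 = $336320.
Result $336320 exceeds the maximum of $100000; bail is capped at $100000.
$100000 is at or above the $2000 minimum.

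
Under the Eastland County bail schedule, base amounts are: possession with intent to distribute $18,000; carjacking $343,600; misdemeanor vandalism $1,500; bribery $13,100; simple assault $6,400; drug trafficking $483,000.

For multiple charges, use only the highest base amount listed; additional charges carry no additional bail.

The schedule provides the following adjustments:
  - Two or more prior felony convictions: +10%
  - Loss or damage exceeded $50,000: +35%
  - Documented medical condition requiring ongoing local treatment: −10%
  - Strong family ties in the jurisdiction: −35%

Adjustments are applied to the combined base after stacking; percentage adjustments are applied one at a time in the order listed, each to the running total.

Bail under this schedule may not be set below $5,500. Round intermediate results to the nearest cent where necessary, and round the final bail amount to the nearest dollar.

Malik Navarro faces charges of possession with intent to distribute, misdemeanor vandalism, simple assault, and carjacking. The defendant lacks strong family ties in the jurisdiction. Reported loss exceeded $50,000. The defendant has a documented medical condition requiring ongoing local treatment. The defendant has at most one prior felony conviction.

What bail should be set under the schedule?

Base amounts from the schedule: possession with intent to distribute $18,000; misdemeanor vandalism $1,500; simple assault $6,400; carjacking $343,600.
Stacking rule: use the highest base only. Highest is carjacking at $343,600. Combined base = $343,600.
Loss or damage exceeded $50,000 (+35%): $343,600 × 1.35 = $463,860.
Documented medical condition requiring ongoing local treatment (−10%): $463,860 × 0.9 = $417,474.
$417,474 is at or above the $5,500 minimum.

$417,474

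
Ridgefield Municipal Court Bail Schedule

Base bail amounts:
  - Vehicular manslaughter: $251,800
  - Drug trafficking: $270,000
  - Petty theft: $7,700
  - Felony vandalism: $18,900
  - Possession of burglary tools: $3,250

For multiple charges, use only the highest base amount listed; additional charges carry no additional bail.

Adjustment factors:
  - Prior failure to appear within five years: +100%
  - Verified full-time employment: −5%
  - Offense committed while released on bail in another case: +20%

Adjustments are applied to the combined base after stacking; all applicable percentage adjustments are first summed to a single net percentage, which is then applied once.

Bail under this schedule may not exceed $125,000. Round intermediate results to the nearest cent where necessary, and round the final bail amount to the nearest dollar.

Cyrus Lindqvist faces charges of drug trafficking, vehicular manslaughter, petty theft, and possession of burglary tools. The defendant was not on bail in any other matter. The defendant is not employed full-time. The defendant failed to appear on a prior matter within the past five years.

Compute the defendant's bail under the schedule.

Base amounts from the schedule: drug trafficking $270,000; vehicular manslaughter $251,800; petty theft $7,700; possession of burglary tools $3,250.
Stacking rule: use the highest base only. Highest is drug trafficking at $270,000. Combined base = $270,000.
Prior failure to appear within five years (+100%): $270,000 × 2 = $540,000.
Result $540,000 exceeds the maximum of $125,000; bail is capped at $125,000.

$125,000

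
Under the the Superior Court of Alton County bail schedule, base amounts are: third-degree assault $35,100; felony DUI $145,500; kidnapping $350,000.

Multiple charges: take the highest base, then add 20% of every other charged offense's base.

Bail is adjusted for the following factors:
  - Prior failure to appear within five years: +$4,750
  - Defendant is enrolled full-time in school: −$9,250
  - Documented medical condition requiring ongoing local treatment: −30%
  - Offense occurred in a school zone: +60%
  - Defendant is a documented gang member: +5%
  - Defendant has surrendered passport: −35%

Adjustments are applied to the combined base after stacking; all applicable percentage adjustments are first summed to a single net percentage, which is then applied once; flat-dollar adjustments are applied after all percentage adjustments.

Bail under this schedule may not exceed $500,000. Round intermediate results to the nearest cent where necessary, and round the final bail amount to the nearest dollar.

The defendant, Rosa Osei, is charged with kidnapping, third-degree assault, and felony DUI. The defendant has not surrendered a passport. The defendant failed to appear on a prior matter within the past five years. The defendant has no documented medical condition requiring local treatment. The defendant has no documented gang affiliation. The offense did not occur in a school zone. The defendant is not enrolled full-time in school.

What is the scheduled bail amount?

$390,870

Base amounts from the schedule: kidnapping $350,000; third-degree assault $35,100; felony DUI $145,500.
Stacking rule: highest base plus 20% of each additional charge. Highest is kidnapping at $350,000. Additional: $35,100 × 20% = $7,020; $145,500 × 20% = $29,100. Combined base = $350,000 + $36,120 = $386,120.
Prior failure to appear within five years (+$4,750 flat): $386,120 + $4,750 = $390,870.
$390,870 is within the $500,000 maximum.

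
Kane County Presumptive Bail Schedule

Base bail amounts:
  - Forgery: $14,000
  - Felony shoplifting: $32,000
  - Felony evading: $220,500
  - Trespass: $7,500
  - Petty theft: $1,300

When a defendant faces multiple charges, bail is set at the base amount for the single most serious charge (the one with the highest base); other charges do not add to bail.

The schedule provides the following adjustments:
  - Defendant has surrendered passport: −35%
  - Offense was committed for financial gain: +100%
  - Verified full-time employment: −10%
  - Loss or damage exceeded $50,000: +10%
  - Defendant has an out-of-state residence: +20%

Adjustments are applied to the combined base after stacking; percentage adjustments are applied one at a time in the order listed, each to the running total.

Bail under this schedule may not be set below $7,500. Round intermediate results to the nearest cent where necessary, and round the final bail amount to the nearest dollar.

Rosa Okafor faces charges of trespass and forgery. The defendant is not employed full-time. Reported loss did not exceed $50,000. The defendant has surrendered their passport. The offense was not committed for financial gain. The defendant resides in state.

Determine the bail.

Base amounts from the schedule: trespass $7,500; forgery $14,000.
Stacking rule: use the highest base only. Highest is forgery at $14,000. Combined base = $14,000.
Defendant has surrendered passport (−35%): $14,000 × 0.65 = $9,100.
$9,100 is at or above the $7,500 minimum.

$9,100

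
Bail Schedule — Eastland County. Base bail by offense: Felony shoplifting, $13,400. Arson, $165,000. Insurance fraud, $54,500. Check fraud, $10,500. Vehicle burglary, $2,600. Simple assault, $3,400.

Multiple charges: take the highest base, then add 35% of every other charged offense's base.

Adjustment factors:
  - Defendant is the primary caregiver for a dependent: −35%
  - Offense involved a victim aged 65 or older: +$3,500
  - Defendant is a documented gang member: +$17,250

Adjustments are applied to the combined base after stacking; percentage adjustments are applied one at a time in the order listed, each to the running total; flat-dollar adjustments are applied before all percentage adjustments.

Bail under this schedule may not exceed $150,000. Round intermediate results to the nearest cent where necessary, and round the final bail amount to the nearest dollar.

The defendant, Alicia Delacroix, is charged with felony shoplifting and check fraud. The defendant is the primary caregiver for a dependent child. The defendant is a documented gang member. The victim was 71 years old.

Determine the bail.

$24,586

Base amounts from the schedule: felony shoplifting $13,400; check fraud $10,500.
Stacking rule: highest base plus 35% of each additional charge. Highest is felony shoplifting at $13,400. Additional: $10,500 × 35% = $3,675. Combined base = $13,400 + $3,675 = $17,075.
Offense involved a victim aged 65 or older (+$3,500 flat): $17,075 + $3,500 = $20,575.
Defendant is a documented gang member (+$17,250 flat): $20,575 + $17,250 = $37,825.
Defendant is the primary caregiver for a dependent (−35%): $37,825 × 0.65 = $24,586.25.
$24,586.25 is within the $150,000 maximum.
Rounded to the nearest dollar: $24,586.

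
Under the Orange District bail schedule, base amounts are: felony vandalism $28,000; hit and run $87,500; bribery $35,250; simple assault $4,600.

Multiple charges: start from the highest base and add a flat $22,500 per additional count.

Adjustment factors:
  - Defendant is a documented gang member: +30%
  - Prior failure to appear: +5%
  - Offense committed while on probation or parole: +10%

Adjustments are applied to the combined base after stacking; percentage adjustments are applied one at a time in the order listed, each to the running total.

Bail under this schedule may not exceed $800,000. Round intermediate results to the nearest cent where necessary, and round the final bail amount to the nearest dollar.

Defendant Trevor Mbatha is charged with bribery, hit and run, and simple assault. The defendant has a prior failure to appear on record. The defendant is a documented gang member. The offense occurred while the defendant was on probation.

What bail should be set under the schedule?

Base amounts from the schedule: bribery $35,250; hit and run $87,500; simple assault $4,600.
Stacking rule: highest base plus $22,500 per additional charge. Highest is hit and run at $87,500; 2 additional charges → +$45,000. Combined base = $132,500.
Defendant is a documented gang member (+30%): $132,500 × 1.3 = $172,250.
Prior failure to appear (+5%): $172,250 × 1.05 = $180,862.50.
Offense committed while on probation or parole (+10%): $180,862.50 × 1.1 = $198,948.75.
$198,948.75 is within the $800,000 maximum.
Rounded to the nearest dollar: $198,949.

$198,949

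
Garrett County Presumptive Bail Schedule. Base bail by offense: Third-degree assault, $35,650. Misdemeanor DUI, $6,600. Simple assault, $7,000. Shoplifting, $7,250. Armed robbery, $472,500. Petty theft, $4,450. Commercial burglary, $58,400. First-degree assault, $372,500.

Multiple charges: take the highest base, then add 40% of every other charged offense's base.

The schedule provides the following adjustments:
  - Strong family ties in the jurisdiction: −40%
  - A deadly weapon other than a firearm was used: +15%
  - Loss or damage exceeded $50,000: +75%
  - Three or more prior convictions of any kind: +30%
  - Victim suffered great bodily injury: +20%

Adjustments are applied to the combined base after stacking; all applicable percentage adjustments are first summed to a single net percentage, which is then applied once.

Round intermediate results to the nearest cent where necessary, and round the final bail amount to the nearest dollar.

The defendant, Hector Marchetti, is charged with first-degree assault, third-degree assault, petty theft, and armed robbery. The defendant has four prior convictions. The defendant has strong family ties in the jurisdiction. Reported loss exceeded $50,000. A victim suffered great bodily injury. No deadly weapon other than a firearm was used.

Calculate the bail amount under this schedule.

Base amounts from the schedule: first-degree assault $372,500; third-degree assault $35,650; petty theft $4,450; armed robbery $472,500.
Stacking rule: highest base plus 40% of each additional charge. Highest is armed robbery at $472,500. Additional: $372,500 × 40% = $149,000; $35,650 × 40% = $14,260; $4,450 × 40% = $1,780. Combined base = $472,500 + $165,040 = $637,540.
Net percentage adjustment: −40% +75% +30% +20% = +85%. $637,540 × 1.85 = $1,179,449.

$1,179,449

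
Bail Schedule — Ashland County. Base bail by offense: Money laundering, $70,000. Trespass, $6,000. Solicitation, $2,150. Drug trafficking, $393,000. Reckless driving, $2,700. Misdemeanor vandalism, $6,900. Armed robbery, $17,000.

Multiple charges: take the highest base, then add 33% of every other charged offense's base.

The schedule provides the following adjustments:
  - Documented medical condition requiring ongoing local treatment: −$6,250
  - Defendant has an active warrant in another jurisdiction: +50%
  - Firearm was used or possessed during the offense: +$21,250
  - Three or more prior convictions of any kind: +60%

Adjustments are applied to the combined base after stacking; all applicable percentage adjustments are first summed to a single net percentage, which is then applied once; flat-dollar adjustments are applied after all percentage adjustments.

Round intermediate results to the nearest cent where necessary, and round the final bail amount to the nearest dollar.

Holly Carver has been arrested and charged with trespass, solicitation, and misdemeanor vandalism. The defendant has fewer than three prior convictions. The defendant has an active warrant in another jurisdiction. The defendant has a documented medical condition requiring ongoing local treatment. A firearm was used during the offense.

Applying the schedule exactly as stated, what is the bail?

Base amounts from the schedule: trespass $6,000; solicitation $2,150; misdemeanor vandalism $6,900.
Stacking rule: highest base plus 33% of each additional charge. Highest is misdemeanor vandalism at $6,900. Additional: $6,000 × 33% = $1,980; $2,150 × 33% = $709.50. Combined base = $6,900 + $2,689.50 = $9,589.50.
Defendant has an active warrant in another jurisdiction (+50%): $9,589.50 × 1.5 = $14,384.25.
Documented medical condition requiring ongoing local treatment (−$6,250 flat): $14,384.25 − $6,250 = $8,134.25.
Firearm was used or possessed during the offense (+$21,250 flat): $8,134.25 + $21,250 = $29,384.25.
Rounded to the nearest dollar: $29,384.

$29,384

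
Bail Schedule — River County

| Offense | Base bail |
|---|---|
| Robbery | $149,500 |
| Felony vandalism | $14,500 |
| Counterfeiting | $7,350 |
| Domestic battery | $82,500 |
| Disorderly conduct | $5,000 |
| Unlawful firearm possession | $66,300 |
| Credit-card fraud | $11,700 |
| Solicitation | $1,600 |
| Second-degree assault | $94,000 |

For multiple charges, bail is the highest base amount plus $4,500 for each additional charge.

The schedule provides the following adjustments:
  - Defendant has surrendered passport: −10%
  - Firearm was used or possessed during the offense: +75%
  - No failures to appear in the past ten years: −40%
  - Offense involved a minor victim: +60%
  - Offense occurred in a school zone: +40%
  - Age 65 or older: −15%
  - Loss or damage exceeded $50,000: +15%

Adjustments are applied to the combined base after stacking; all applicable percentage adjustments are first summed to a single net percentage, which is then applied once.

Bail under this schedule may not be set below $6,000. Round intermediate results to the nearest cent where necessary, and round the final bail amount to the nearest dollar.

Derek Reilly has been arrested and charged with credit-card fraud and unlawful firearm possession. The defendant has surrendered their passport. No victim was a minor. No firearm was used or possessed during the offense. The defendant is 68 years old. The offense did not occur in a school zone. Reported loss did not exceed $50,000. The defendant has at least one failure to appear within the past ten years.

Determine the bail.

$53,100

Base amounts from the schedule: credit-card fraud $11,700; unlawful firearm possession $66,300.
Stacking rule: highest base plus $4,500 per additional charge. Highest is unlawful firearm possession at $66,300; 1 additional charge → +$4,500. Combined base = $70,800.
Net percentage adjustment: −10% −15% = −25%. $70,800 × 0.75 = $53,100.
$53,100 is at or above the $6,000 minimum.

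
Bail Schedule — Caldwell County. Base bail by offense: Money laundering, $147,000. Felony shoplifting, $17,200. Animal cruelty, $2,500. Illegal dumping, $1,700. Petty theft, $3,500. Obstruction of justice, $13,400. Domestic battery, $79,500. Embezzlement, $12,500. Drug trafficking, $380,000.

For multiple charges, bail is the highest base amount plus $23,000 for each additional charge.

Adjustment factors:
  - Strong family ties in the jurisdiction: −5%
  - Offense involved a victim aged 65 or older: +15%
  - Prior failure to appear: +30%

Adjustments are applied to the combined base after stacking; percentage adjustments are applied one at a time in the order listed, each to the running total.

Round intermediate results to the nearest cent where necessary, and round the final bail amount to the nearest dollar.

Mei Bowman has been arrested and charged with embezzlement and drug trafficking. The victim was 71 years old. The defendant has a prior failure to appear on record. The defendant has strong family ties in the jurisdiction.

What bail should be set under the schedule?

$572,361

Base amounts from the schedule: embezzlement $12,500; drug trafficking $380,000.
Stacking rule: highest base plus $23,000 per additional charge. Highest is drug trafficking at $380,000; 1 additional charge → +$23,000. Combined base = $403,000.
Strong family ties in the jurisdiction (−5%): $403,000 × 0.95 = $382,850.
Offense involved a victim aged 65 or older (+15%): $382,850 × 1.15 = $440,277.50.
Prior failure to appear (+30%): $440,277.50 × 1.3 = $572,360.75.
Rounded to the nearest dollar: $572,361.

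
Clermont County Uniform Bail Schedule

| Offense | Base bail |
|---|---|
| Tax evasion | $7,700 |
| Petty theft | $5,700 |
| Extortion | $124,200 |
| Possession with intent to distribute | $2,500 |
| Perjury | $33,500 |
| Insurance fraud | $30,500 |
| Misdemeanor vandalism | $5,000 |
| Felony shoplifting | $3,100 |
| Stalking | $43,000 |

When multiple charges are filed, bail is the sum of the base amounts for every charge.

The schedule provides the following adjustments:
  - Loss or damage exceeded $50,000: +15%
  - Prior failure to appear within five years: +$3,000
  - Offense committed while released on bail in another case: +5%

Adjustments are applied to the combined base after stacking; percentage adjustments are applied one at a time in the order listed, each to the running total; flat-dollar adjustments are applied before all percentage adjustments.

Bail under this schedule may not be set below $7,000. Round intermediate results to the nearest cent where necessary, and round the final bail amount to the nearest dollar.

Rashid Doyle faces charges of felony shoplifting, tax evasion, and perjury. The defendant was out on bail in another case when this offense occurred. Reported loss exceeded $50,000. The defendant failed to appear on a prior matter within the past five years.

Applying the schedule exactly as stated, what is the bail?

$57,115

Base amounts from the schedule: felony shoplifting $3,100; tax evasion $7,700; perjury $33,500.
Stacking rule: sum of all bases. $3,100 + $7,700 + $33,500 = $44,300.
Prior failure to appear within five years (+$3,000 flat): $44,300 + $3,000 = $47,300.
Loss or damage exceeded $50,000 (+15%): $47,300 × 1.15 = $54,395.
Offense committed while released on bail in another case (+5%): $54,395 × 1.05 = $57,114.75.
$57,114.75 is at or above the $7,000 minimum.
Rounded to the nearest dollar: $57,115.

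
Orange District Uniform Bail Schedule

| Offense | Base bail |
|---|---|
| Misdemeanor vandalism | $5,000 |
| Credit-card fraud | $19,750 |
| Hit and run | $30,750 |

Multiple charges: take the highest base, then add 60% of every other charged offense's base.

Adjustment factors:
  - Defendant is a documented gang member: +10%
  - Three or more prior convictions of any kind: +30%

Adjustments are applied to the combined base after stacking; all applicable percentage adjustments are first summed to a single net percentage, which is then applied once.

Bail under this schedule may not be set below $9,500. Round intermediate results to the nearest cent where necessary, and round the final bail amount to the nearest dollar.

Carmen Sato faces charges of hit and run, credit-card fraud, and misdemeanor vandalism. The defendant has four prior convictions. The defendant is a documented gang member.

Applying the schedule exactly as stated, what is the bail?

$63,840

Base amounts from the schedule: hit and run $30,750; credit-card fraud $19,750; misdemeanor vandalism $5,000.
Stacking rule: highest base plus 60% of each additional charge. Highest is hit and run at $30,750. Additional: $19,750 × 60% = $11,850; $5,000 × 60% = $3,000. Combined base = $30,750 + $14,850 = $45,600.
Net percentage adjustment: +10% +30% = +40%. $45,600 × 1.4 = $63,840.
$63,840 is at or above the $9,500 minimum.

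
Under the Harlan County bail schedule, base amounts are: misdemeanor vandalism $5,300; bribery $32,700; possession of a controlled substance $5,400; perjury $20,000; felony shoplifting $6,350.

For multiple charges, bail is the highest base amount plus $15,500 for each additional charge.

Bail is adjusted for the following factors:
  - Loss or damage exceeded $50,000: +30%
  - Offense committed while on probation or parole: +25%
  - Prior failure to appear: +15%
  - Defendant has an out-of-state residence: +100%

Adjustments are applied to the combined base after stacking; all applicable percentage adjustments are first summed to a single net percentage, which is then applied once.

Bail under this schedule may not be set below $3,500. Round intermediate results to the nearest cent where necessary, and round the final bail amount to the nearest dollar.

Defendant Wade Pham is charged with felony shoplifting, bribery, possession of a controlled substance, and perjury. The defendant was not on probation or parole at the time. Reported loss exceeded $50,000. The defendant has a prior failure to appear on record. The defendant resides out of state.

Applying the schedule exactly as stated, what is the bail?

$194,040

Base amounts from the schedule: felony shoplifting $6,350; bribery $32,700; possession of a controlled substance $5,400; perjury $20,000.
Stacking rule: highest base plus $15,500 per additional charge. Highest is bribery at $32,700; 3 additional charges → +$46,500. Combined base = $79,200.
Net percentage adjustment: +30% +15% +100% = +145%. $79,200 × 2.45 = $194,040.
$194,040 is at or above the $3,500 minimum.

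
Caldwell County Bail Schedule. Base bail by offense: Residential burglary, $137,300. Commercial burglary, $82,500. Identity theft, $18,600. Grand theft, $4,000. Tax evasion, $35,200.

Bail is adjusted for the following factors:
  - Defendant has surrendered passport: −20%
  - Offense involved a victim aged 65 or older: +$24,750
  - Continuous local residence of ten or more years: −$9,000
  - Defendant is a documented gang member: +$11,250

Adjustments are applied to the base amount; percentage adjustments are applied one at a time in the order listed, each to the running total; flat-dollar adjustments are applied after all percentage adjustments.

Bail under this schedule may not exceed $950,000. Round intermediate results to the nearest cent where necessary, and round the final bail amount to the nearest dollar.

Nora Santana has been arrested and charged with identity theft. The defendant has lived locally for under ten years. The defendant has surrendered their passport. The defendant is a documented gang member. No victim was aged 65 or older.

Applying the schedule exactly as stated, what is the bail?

Base amounts from the schedule: identity theft $18,600.
Single charge. Combined base = $18,600.
Defendant has surrendered passport (−20%): $18,600 × 0.8 = $14,880.
Defendant is a documented gang member (+$11,250 flat): $14,880 + $11,250 = $26,130.
$26,130 is within the $950,000 maximum.

$26,130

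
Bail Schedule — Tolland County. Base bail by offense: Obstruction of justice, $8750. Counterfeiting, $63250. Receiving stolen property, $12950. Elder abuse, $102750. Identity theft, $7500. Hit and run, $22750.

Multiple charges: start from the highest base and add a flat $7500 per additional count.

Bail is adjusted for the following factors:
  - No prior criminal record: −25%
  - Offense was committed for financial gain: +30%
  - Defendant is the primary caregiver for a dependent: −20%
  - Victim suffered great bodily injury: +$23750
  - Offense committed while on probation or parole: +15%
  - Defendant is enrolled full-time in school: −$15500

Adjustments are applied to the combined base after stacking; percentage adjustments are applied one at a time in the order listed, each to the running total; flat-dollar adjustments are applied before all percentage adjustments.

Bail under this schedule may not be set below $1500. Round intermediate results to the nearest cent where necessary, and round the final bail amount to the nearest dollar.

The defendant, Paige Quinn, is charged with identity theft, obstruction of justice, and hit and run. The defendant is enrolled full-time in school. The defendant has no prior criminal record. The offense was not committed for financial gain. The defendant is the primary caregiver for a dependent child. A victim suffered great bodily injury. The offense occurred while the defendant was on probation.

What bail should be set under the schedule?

Base amounts from the schedule: identity theft $7500; obstruction of justice $8750; hit and run $22750.
Stacking rule: highest base plus $7500 per additional charge. Highest is hit and run at $22750; 2 additional charges → +$15000. Combined base = $37750.
Victim suffered great bodily injury (+$23750 flat): $37750 + $23750 = $61500.
Defendant is enrolled full-time in school (−$15500 flat): $61500 − $15500 = $46000.
No prior criminal record (−25%): $46000 × 0.75 = $34500.
Defendant is the primary caregiver for a dependent (−20%): $34500 × 0.8 = $27600.
Offense committed while on probation or parole (+15%): $27600 × 1.15 = $31740.
$31740 is at or above the $1500 minimum.

$31740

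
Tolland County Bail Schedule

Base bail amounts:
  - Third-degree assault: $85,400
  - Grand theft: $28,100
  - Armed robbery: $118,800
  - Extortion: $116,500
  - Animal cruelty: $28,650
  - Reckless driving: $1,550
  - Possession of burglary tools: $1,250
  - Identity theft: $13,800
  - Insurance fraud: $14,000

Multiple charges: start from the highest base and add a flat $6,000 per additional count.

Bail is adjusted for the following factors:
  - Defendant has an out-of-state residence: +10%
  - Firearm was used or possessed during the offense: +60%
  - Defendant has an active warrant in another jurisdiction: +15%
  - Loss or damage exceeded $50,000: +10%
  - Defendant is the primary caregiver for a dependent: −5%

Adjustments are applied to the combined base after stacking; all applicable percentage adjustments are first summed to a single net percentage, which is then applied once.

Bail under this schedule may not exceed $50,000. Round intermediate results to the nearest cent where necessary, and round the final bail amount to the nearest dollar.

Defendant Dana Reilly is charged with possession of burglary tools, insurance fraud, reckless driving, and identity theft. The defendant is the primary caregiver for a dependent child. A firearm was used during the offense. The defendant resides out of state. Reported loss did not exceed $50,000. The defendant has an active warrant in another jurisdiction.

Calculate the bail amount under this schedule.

$50,000

Base amounts from the schedule: possession of burglary tools $1,250; insurance fraud $14,000; reckless driving $1,550; identity theft $13,800.
Stacking rule: highest base plus $6,000 per additional charge. Highest is insurance fraud at $14,000; 3 additional charges → +$18,000. Combined base = $32,000.
Net percentage adjustment: +10% +60% +15% −5% = +80%. $32,000 × 1.8 = $57,600.
Result $57,600 exceeds the maximum of $50,000; bail is capped at $50,000.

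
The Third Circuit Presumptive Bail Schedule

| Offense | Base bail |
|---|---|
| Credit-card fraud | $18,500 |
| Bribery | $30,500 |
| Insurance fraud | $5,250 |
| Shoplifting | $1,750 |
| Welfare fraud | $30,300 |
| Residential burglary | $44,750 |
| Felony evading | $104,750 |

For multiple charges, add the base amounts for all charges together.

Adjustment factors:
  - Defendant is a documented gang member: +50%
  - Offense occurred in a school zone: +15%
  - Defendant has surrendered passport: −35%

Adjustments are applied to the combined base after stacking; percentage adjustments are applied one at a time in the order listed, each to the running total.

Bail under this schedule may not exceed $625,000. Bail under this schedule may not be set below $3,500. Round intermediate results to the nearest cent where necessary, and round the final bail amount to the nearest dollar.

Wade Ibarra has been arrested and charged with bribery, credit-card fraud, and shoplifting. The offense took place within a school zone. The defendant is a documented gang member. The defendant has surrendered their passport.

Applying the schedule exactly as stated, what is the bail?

Base amounts from the schedule: bribery $30,500; credit-card fraud $18,500; shoplifting $1,750.
Stacking rule: sum of all bases. $30,500 + $18,500 + $1,750 = $50,750.
Defendant is a documented gang member (+50%): $50,750 × 1.5 = $76,125.
Offense occurred in a school zone (+15%): $76,125 × 1.15 = $87,543.75.
Defendant has surrendered passport (−35%): $87,543.75 × 0.65 = $56,903.44.
$56,903.44 is within the $625,000 maximum.
$56,903.44 is at or above the $3,500 minimum.
Rounded to the nearest dollar: $56,903.

$56,903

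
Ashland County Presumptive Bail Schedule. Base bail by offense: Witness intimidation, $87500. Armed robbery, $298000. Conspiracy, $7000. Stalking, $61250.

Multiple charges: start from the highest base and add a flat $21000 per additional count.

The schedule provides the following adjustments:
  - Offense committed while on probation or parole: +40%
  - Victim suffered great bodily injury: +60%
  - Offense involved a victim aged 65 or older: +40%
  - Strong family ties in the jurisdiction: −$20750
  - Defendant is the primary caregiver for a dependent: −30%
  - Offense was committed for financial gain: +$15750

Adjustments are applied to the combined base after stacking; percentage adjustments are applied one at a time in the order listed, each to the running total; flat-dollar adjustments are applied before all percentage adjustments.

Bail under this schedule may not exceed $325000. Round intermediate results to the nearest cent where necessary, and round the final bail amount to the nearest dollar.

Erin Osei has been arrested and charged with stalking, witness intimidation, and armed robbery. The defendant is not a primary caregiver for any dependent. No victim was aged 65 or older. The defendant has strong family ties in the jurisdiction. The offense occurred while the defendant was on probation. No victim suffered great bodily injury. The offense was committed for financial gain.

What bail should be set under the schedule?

$325000

Base amounts from the schedule: stalking $61250; witness intimidation $87500; armed robbery $298000.
Stacking rule: highest base plus $21000 per additional charge. Highest is armed robbery at $298000; 2 additional charges → +$42000. Combined base = $340000.
Strong family ties in the jurisdiction (−$20750 flat): $340000 − $20750 = $319250.
Offense was committed for financial gain (+$15750 flat): $319250 + $15750 = $335000.
Offense committed while on probation or parole (+40%): $335000 × 1.4 = $469000.
Result $469000 exceeds the maximum of $325000; bail is capped at $325000.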